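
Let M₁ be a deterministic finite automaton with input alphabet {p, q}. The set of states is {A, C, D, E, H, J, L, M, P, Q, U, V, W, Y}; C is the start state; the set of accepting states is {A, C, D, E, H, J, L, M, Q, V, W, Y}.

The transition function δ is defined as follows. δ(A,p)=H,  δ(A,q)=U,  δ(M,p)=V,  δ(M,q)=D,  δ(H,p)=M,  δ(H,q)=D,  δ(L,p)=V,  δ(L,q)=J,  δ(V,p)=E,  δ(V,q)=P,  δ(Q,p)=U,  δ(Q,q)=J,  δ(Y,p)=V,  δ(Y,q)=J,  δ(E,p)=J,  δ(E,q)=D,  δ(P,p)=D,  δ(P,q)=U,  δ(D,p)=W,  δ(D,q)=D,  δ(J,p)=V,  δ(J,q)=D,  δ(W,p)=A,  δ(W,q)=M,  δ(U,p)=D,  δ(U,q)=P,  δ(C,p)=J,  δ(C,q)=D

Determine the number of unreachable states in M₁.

BFS from C reaches {A, C, D, E, H, J, M, P, U, V, W}; the 3 state(s) L, Q, Y are never visited.

3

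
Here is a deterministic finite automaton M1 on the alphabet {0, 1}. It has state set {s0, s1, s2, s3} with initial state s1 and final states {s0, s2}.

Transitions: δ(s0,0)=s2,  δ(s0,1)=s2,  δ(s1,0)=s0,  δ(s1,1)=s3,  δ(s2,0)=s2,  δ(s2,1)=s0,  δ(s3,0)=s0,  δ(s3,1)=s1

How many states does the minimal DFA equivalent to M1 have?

2

Initial partition by acceptance: {s0,s2} | {s1,s3}.
Stable partition: {s0,s2} | {s1,s3} — 2 equivalence classes.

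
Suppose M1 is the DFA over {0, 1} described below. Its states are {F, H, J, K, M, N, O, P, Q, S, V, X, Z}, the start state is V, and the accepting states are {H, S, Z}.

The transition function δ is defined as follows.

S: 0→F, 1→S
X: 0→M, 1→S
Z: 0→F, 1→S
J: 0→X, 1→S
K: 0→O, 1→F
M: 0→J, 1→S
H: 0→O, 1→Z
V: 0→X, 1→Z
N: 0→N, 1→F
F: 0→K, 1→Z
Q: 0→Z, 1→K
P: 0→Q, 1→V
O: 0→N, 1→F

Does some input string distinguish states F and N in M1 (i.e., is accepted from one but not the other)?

Yes

First remove the unreachable states {H,P,Q}; 10 states remain.
Initial partition by acceptance: {S,Z} | {F,J,K,M,N,O,V,X}.
Refine {F,J,K,M,N,O,V,X} on symbol 1: members go to different blocks, giving {F,J,M,V,X} and {K,N,O}.
Split {F,J,M,V,X} by δ(·,0) → {J,M,V,X} and {F}.
The partition is now stable with 4 blocks: {S,Z} | {J,M,V,X} | {K,N,O} | {F}.
F and N end up in different blocks, so they are distinguishable. For instance, the string '1' is accepted from only F.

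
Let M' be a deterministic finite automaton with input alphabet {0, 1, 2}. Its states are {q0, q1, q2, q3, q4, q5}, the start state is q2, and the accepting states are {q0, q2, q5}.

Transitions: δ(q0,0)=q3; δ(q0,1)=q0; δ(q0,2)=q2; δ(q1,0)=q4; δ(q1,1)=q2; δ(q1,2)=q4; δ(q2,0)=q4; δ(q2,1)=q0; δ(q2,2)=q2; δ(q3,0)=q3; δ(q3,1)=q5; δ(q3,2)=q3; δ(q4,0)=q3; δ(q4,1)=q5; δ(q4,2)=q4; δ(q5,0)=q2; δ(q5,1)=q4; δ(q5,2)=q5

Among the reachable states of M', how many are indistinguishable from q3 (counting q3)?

States {q1} cannot be reached from the start state, so discard them.
P0 = {q0,q2,q5} | {q3,q4}.
Refine {q0,q2,q5} on symbol 0: members go to different blocks, giving {q0,q2} and {q5}.
The partition is now stable with 3 blocks: {q0,q2} | {q3,q4} | {q5}.
State q3 belongs to the block {q3,q4}, which has 2 states.

2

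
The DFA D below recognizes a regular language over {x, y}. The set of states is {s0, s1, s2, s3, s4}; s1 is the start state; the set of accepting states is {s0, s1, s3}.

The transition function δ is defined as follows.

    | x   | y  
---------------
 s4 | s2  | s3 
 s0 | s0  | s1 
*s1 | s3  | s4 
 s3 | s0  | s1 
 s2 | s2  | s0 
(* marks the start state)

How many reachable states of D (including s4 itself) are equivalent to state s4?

2

All states are reachable from the start state.
P0 = {s0,s1,s3} | {s2,s4}.
Split {s0,s1,s3} by δ(·,y) → {s0,s3} and {s1}.
The partition is now stable with 3 blocks: {s0,s3} | {s2,s4} | {s1}.
State s4 belongs to the block {s2,s4}, which has 2 states.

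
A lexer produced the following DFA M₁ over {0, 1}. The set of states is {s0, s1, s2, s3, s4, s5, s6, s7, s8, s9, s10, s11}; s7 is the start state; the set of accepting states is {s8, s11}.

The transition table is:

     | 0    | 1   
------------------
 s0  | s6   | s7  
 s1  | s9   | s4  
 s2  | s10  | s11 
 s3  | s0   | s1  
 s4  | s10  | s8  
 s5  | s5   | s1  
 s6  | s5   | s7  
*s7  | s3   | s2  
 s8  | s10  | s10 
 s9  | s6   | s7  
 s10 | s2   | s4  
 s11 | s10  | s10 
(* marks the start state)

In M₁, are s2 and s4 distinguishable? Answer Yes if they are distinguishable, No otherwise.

No

All states are reachable from the start state.
Start with accepting vs non-accepting: {s8,s11} | {s0,s1,s2,s3,s4,s5,s6,s7,s9,s10}.
Split {s0,s1,s2,s3,s4,s5,s6,s7,s9,s10} by δ(·,1) → {s0,s1,s3,s5,s6,s7,s9,s10} and {s2,s4}.
On input 0, block {s0,s1,s3,s5,s6,s7,s9,s10} splits into {s0,s1,s3,s5,s6,s7,s9} and {s10}.
Split {s0,s1,s3,s5,s6,s7,s9} by δ(·,1) → {s0,s3,s5,s6,s9} and {s1,s7}.
Stable partition: {s8,s11} | {s0,s3,s5,s6,s9} | {s2,s4} | {s10} | {s1,s7} — 5 equivalence classes.
s2 and s4 lie in the same block of the stable partition, so they are equivalent — no string distinguishes them.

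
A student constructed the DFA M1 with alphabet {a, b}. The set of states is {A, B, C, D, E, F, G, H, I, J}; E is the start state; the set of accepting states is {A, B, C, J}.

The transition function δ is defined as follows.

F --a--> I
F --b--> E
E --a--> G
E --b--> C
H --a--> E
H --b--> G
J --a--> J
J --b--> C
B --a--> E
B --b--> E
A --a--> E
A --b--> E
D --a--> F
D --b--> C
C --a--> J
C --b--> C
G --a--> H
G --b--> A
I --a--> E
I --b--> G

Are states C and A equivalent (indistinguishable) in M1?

Reachable states from the start: {A,C,E,G,H,J}. Unreachable: {B,D,F,I} — drop them.
P0 = {A,C,J} | {E,G,H}.
Refine {A,C,J} on symbol a: members go to different blocks, giving {C,J} and {A}.
On input b, block {E,G,H} splits into {E} and {G} and {H}.
Stable partition: {C,J} | {E} | {A} | {G} | {H} — 5 equivalence classes.
C and A end up in different blocks, so they are distinguishable. For instance, the string 'a' is accepted from only C.

No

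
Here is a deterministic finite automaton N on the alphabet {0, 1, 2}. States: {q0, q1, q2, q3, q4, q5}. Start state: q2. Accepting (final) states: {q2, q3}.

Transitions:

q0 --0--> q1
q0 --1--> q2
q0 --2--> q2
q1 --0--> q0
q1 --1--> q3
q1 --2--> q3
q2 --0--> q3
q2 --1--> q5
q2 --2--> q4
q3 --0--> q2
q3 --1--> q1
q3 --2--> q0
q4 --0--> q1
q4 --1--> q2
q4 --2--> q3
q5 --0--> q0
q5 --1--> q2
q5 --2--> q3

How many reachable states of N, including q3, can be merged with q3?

2

All states are reachable from the start state.
Start with accepting vs non-accepting: {q2,q3} | {q0,q1,q4,q5}.
The partition is now stable with 2 blocks: {q2,q3} | {q0,q1,q4,q5}.
The equivalence class containing q3 is {q2,q3}, of size 2.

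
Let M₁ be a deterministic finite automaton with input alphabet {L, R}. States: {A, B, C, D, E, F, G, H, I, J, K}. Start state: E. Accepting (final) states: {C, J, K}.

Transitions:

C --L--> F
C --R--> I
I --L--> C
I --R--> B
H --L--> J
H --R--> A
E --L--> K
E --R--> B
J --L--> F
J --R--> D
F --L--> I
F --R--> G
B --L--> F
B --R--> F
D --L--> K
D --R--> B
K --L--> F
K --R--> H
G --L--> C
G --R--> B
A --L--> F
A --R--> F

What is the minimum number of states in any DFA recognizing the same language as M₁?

4

All states are reachable from the start state.
Start with accepting vs non-accepting: {C,J,K} | {A,B,D,E,F,G,H,I}.
On input L, block {A,B,D,E,F,G,H,I} splits into {D,E,G,H,I} and {A,B,F}.
Split {A,B,F} by δ(·,L) → {A,B} and {F}.
The partition is now stable with 4 blocks: {C,J,K} | {D,E,G,H,I} | {A,B} | {F}.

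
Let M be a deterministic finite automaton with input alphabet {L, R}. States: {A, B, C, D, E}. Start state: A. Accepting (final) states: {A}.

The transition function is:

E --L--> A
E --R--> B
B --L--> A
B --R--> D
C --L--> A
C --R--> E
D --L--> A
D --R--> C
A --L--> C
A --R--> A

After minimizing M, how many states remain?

All states are reachable from the start state.
Start with accepting vs non-accepting: {A} | {B,C,D,E}.
Stable partition: {A} | {B,C,D,E} — 2 equivalence classes.

2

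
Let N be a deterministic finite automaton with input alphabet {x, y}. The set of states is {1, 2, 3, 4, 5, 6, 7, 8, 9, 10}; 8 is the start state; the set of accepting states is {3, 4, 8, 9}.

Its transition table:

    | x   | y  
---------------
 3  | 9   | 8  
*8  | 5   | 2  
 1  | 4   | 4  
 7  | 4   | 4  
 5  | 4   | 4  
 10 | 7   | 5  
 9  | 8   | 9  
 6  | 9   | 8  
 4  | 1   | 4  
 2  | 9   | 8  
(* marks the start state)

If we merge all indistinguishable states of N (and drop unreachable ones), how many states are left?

States {3,6,7,10} cannot be reached from the start state, so discard them.
Initial partition by acceptance: {4,8,9} | {1,2,5}.
On input x, block {4,8,9} splits into {4,8} and {9}.
On input y, block {4,8} splits into {4} and {8}.
On input x, block {1,2,5} splits into {1,5} and {2}.
Stable partition: {4} | {1,5} | {9} | {8} | {2} — 5 equivalence classes.

5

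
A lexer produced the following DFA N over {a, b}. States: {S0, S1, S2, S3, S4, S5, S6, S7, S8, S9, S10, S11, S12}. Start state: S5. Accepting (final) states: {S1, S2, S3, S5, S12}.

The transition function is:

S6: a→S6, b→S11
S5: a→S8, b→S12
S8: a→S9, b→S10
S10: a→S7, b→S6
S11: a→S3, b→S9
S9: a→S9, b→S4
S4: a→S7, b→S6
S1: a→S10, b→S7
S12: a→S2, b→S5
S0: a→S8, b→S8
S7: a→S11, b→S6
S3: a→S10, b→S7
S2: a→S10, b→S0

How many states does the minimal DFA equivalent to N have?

10

First remove the unreachable states {S1}; 12 states remain.
Start with accepting vs non-accepting: {S2,S3,S5,S12} | {S0,S4,S6,S7,S8,S9,S10,S11}.
Refine {S2,S3,S5,S12} on symbol a: members go to different blocks, giving {S2,S3,S5} and {S12}.
On input b, block {S2,S3,S5} splits into {S2,S3} and {S5}.
Refine {S0,S4,S6,S7,S8,S9,S10,S11} on symbol a: members go to different blocks, giving {S0,S4,S6,S7,S8,S9,S10} and {S11}.
Split {S0,S4,S6,S7,S8,S9,S10} by δ(·,a) → {S0,S4,S6,S8,S9,S10} and {S7}.
On input b, block {S2,S3} splits into {S2} and {S3}.
Split {S0,S4,S6,S8,S9,S10} by δ(·,a) → {S0,S6,S8,S9} and {S4,S10}.
On input b, block {S0,S6,S8,S9} splits into {S8,S9} and {S0} and {S6}.
Stable partition: {S2} | {S8,S9} | {S12} | {S5} | {S11} | {S7} | {S3} | {S4,S10} | {S0} | {S6} — 10 equivalence classes.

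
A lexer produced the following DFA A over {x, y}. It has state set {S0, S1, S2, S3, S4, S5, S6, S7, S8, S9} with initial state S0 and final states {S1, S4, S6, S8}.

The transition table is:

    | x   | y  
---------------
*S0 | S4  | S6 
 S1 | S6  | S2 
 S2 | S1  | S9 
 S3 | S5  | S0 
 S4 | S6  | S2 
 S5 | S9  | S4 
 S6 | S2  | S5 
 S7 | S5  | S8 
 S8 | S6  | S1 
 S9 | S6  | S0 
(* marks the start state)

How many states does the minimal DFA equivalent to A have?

First remove the unreachable states {S3,S7,S8}; 7 states remain.
Initial partition by acceptance: {S1,S4,S6} | {S0,S2,S5,S9}.
Split {S1,S4,S6} by δ(·,x) → {S1,S4} and {S6}.
Refine {S0,S2,S5,S9} on symbol x: members go to different blocks, giving {S0,S2} and {S5} and {S9}.
Split {S0,S2} by δ(·,y) → {S0} and {S2}.
Stable partition: {S1,S4} | {S0} | {S6} | {S5} | {S9} | {S2} — 6 equivalence classes.

6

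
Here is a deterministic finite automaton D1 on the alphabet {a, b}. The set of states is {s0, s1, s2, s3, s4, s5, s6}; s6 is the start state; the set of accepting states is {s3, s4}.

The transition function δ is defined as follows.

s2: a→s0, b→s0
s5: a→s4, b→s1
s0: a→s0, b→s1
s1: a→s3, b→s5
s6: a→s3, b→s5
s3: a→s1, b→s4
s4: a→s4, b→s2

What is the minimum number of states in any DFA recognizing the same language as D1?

6

Start with accepting vs non-accepting: {s3,s4} | {s0,s1,s2,s5,s6}.
Refine {s3,s4} on symbol a: members go to different blocks, giving {s3} and {s4}.
Split {s0,s1,s2,s5,s6} by δ(·,a) → {s0,s2} and {s1,s6} and {s5}.
Refine {s0,s2} on symbol b: members go to different blocks, giving {s0} and {s2}.
Stable partition: {s3} | {s0} | {s4} | {s1,s6} | {s5} | {s2} — 6 equivalence classes.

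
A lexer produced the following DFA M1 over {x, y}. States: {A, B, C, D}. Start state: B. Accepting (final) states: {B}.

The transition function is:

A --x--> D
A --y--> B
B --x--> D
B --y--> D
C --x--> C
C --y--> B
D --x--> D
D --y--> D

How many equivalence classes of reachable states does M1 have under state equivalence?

States {A,C} cannot be reached from the start state, so discard them.
Start with accepting vs non-accepting: {B} | {D}.
Stable partition: {B} | {D} — 2 equivalence classes.

2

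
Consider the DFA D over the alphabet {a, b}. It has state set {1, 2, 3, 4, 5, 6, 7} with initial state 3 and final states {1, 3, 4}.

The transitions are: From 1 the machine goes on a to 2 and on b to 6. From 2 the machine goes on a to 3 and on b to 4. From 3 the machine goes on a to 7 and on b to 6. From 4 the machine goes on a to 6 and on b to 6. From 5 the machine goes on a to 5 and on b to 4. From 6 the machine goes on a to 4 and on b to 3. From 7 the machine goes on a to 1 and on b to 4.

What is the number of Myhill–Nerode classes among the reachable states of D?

2

Reachable states from the start: {1,2,3,4,6,7}. Unreachable: {5} — drop them.
P0 = {1,3,4} | {2,6,7}.
No further refinement is possible. Final partition (2 blocks): {1,3,4} | {2,6,7}.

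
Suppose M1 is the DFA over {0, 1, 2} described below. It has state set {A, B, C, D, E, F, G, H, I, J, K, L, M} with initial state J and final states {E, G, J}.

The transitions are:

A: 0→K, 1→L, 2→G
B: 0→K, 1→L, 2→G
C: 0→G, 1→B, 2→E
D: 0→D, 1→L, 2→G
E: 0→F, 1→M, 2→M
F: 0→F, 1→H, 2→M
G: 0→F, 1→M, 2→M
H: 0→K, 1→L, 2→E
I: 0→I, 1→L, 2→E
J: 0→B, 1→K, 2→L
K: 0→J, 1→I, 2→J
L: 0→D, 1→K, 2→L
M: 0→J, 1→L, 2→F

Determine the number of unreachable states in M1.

2

Starting at J and following transitions, the reachable set is {B, D, E, F, G, H, I, J, K, L, M}. That leaves A, C unreachable — 2 in total.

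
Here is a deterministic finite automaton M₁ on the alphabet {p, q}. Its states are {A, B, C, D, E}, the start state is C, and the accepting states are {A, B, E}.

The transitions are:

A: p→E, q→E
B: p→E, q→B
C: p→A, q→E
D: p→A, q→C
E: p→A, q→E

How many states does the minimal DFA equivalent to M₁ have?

2

States {B,D} cannot be reached from the start state, so discard them.
Initial partition by acceptance: {A,E} | {C}.
The partition is now stable with 2 blocks: {A,E} | {C}.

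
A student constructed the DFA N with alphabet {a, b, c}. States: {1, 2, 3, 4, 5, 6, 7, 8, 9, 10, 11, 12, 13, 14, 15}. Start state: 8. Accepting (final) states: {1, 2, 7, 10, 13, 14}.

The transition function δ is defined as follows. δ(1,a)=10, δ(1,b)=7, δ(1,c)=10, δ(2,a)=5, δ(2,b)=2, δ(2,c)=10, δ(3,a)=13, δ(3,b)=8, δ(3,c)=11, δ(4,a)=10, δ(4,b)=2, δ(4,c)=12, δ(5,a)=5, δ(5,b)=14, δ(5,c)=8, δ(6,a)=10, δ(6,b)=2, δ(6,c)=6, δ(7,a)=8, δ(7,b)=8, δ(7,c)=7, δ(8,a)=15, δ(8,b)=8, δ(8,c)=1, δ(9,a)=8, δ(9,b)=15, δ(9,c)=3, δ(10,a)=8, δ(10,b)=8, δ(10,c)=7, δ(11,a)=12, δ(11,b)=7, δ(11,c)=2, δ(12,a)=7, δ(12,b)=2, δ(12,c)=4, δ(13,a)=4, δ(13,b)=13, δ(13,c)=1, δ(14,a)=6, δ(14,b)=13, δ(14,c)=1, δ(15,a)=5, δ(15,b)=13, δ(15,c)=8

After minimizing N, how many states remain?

7

First remove the unreachable states {3,9,11}; 12 states remain.
P0 = {1,2,7,10,13,14} | {4,5,6,8,12,15}.
Refine {1,2,7,10,13,14} on symbol a: members go to different blocks, giving {2,7,10,13,14} and {1}.
Split {2,7,10,13,14} by δ(·,b) → {2,13,14} and {7,10}.
Split {2,13,14} by δ(·,c) → {13,14} and {2}.
On input a, block {4,5,6,8,12,15} splits into {4,6,12} and {5,8,15}.
Split {5,8,15} by δ(·,b) → {5,15} and {8}.
Stable partition: {13,14} | {4,6,12} | {1} | {7,10} | {2} | {5,15} | {8} — 7 equivalence classes.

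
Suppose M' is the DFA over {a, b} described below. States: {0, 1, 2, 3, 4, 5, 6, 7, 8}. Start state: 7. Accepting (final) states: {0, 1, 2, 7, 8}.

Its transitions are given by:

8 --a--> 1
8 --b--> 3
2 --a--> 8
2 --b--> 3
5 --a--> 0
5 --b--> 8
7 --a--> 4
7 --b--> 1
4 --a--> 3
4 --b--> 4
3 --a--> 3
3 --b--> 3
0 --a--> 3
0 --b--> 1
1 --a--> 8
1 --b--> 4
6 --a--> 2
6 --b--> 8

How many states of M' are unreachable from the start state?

Starting at 7 and following transitions, the reachable set is {1, 3, 4, 7, 8}. That leaves 0, 2, 5, 6 unreachable — 4 in total.

4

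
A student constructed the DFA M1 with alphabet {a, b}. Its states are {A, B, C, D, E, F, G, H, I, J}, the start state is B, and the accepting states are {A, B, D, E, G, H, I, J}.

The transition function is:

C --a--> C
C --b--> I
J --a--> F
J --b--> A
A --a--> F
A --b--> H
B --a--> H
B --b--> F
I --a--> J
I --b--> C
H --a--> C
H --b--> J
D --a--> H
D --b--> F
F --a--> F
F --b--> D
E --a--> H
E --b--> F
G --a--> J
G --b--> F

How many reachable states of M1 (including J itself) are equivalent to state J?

States {E,G} cannot be reached from the start state, so discard them.
P0 = {A,B,D,H,I,J} | {C,F}.
Refine {A,B,D,H,I,J} on symbol a: members go to different blocks, giving {A,H,J} and {B,D,I}.
Stable partition: {A,H,J} | {C,F} | {B,D,I} — 3 equivalence classes.
The equivalence class containing J is {A,H,J}, of size 3.

3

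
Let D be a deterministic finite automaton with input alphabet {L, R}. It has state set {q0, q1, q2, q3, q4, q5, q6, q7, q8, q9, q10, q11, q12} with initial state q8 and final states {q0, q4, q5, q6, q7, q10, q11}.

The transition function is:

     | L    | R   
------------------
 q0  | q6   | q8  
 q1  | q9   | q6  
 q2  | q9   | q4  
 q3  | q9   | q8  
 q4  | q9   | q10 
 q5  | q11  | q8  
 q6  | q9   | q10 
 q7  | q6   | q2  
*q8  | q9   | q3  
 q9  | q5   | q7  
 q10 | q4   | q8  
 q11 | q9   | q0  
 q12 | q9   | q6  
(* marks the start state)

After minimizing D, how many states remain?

6

Reachable states from the start: {q0,q2,q3,q4,q5,q6,q7,q8,q9,q10,q11}. Unreachable: {q1,q12} — drop them.
Initial partition by acceptance: {q0,q4,q5,q6,q7,q10,q11} | {q2,q3,q8,q9}.
Refine {q0,q4,q5,q6,q7,q10,q11} on symbol L: members go to different blocks, giving {q0,q5,q7,q10} and {q4,q6,q11}.
On input L, block {q2,q3,q8,q9} splits into {q2,q3,q8} and {q9}.
On input R, block {q2,q3,q8} splits into {q3,q8} and {q2}.
Refine {q0,q5,q7,q10} on symbol R: members go to different blocks, giving {q0,q5,q10} and {q7}.
No further refinement is possible. Final partition (6 blocks): {q0,q5,q10} | {q3,q8} | {q4,q6,q11} | {q9} | {q2} | {q7}.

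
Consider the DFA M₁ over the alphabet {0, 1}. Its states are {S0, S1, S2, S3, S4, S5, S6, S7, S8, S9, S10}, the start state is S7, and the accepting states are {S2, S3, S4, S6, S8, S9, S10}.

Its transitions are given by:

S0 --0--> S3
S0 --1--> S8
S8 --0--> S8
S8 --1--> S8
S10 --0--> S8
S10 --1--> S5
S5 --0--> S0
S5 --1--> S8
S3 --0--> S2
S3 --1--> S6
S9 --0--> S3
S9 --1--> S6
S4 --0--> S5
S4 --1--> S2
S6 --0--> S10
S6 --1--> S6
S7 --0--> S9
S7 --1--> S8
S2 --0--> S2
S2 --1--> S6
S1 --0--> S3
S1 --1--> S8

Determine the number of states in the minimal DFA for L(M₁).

6

States {S1,S4} cannot be reached from the start state, so discard them.
Start with accepting vs non-accepting: {S2,S3,S6,S8,S9,S10} | {S0,S5,S7}.
Split {S2,S3,S6,S8,S9,S10} by δ(·,1) → {S2,S3,S6,S8,S9} and {S10}.
Refine {S2,S3,S6,S8,S9} on symbol 0: members go to different blocks, giving {S2,S3,S8,S9} and {S6}.
Split {S2,S3,S8,S9} by δ(·,1) → {S2,S3,S9} and {S8}.
Refine {S0,S5,S7} on symbol 0: members go to different blocks, giving {S0,S7} and {S5}.
No further refinement is possible. Final partition (6 blocks): {S2,S3,S9} | {S0,S7} | {S10} | {S6} | {S8} | {S5}.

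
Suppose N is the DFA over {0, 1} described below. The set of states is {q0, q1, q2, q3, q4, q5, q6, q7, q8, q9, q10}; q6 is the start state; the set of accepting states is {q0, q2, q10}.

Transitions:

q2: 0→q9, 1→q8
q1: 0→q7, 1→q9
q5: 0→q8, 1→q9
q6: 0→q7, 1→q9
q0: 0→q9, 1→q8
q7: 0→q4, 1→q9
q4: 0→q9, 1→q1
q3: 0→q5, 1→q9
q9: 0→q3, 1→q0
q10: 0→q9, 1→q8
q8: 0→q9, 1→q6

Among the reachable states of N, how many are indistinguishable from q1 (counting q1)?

3

Reachable states from the start: {q0,q1,q3,q4,q5,q6,q7,q8,q9}. Unreachable: {q2,q10} — drop them.
P0 = {q0} | {q1,q3,q4,q5,q6,q7,q8,q9}.
Split {q1,q3,q4,q5,q6,q7,q8,q9} by δ(·,1) → {q1,q3,q4,q5,q6,q7,q8} and {q9}.
Refine {q1,q3,q4,q5,q6,q7,q8} on symbol 0: members go to different blocks, giving {q1,q3,q5,q6,q7} and {q4,q8}.
On input 0, block {q1,q3,q5,q6,q7} splits into {q1,q3,q6} and {q5,q7}.
No further refinement is possible. Final partition (5 blocks): {q0} | {q1,q3,q6} | {q9} | {q4,q8} | {q5,q7}.
The equivalence class containing q1 is {q1,q3,q6}, of size 3.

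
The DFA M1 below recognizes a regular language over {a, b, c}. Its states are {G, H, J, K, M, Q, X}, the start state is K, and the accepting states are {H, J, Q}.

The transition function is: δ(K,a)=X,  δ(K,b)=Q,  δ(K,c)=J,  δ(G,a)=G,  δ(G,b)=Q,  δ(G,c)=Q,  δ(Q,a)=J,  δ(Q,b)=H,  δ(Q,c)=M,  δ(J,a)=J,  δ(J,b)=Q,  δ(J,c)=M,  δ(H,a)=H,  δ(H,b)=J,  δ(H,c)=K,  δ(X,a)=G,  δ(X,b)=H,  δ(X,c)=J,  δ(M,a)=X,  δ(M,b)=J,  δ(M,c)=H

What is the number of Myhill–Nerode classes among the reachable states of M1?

All states are reachable from the start state.
Initial partition by acceptance: {H,J,Q} | {G,K,M,X}.
The partition is now stable with 2 blocks: {H,J,Q} | {G,K,M,X}.

2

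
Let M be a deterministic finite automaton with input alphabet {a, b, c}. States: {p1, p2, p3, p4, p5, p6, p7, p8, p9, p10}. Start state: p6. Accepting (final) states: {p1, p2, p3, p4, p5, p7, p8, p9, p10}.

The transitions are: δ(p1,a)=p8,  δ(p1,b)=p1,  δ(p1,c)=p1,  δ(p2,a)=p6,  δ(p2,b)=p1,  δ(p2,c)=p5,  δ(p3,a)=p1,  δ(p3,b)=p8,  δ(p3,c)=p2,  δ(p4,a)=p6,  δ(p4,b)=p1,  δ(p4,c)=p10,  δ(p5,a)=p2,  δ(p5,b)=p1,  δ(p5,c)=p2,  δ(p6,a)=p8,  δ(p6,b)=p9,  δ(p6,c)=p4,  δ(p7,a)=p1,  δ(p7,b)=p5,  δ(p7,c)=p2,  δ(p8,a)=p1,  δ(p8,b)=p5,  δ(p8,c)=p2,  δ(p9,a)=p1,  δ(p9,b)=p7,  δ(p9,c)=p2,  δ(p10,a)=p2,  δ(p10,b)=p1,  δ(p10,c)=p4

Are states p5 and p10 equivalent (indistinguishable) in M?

First remove the unreachable states {p3}; 9 states remain.
Start with accepting vs non-accepting: {p1,p2,p4,p5,p7,p8,p9,p10} | {p6}.
Refine {p1,p2,p4,p5,p7,p8,p9,p10} on symbol a: members go to different blocks, giving {p1,p5,p7,p8,p9,p10} and {p2,p4}.
Split {p1,p5,p7,p8,p9,p10} by δ(·,a) → {p1,p7,p8,p9} and {p5,p10}.
Refine {p1,p7,p8,p9} on symbol b: members go to different blocks, giving {p1,p9} and {p7,p8}.
Split {p1,p9} by δ(·,a) → {p1} and {p9}.
No further refinement is possible. Final partition (6 blocks): {p1} | {p6} | {p2,p4} | {p5,p10} | {p7,p8} | {p9}.
p5 and p10 lie in the same block of the stable partition, so they are equivalent — no string distinguishes them.

Yes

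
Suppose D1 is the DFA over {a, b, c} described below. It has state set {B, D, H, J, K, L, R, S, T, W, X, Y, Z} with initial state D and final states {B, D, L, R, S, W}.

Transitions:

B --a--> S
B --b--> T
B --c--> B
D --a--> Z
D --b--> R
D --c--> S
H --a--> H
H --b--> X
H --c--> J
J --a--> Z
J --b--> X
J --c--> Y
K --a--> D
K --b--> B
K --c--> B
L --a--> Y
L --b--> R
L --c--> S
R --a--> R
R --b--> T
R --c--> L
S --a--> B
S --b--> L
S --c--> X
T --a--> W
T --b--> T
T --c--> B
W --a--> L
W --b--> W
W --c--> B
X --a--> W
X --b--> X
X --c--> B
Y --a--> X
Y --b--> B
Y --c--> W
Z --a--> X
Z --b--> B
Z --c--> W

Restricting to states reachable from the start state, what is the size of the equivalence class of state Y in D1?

2

Reachable states from the start: {B,D,L,R,S,T,W,X,Y,Z}. Unreachable: {H,J,K} — drop them.
P0 = {B,D,L,R,S,W} | {T,X,Y,Z}.
On input a, block {B,D,L,R,S,W} splits into {B,R,S,W} and {D,L}.
On input a, block {B,R,S,W} splits into {B,R,S} and {W}.
Split {B,R,S} by δ(·,b) → {B,R} and {S}.
On input a, block {B,R} splits into {R} and {B}.
Split {T,X,Y,Z} by δ(·,a) → {Y,Z} and {T,X}.
Stable partition: {R} | {Y,Z} | {D,L} | {W} | {S} | {B} | {T,X} — 7 equivalence classes.
State Y belongs to the block {Y,Z}, which has 2 states.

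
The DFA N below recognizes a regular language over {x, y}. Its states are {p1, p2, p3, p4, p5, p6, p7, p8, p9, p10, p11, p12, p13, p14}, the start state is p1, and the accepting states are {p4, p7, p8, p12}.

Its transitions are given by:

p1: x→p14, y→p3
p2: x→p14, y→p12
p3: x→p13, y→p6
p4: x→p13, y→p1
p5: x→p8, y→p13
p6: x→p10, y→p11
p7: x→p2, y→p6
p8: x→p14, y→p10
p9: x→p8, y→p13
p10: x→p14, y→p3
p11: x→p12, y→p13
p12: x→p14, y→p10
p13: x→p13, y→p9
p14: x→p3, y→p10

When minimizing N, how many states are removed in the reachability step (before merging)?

No path from p1 leads to p2, p4, p5, p7; the other 10 states are all reachable.

4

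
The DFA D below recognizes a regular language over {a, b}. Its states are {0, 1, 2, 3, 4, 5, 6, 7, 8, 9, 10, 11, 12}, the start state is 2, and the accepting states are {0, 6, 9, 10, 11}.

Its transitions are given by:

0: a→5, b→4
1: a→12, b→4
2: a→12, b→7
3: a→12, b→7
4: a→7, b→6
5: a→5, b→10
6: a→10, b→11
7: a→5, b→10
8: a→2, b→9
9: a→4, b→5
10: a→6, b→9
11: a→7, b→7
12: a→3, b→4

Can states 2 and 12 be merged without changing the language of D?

First remove the unreachable states {0,1,8}; 10 states remain.
Start with accepting vs non-accepting: {6,9,10,11} | {2,3,4,5,7,12}.
On input a, block {6,9,10,11} splits into {6,10} and {9,11}.
Split {2,3,4,5,7,12} by δ(·,b) → {2,3,12} and {4,5,7}.
Stable partition: {6,10} | {2,3,12} | {9,11} | {4,5,7} — 4 equivalence classes.
2 and 12 lie in the same block of the stable partition, so they are equivalent — no string distinguishes them.

Yes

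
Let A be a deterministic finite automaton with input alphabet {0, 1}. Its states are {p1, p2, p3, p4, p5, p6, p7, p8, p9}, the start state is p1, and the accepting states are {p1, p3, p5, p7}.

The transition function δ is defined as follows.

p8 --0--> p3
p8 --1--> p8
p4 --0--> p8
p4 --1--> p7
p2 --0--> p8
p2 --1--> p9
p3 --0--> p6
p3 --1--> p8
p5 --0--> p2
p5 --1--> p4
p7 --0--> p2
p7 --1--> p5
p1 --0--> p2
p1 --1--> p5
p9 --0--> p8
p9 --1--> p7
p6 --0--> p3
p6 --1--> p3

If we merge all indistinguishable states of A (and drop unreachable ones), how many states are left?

7

P0 = {p1,p3,p5,p7} | {p2,p4,p6,p8,p9}.
On input 1, block {p1,p3,p5,p7} splits into {p1,p7} and {p3,p5}.
On input 0, block {p2,p4,p6,p8,p9} splits into {p2,p4,p9} and {p6,p8}.
Refine {p2,p4,p9} on symbol 1: members go to different blocks, giving {p4,p9} and {p2}.
Split {p3,p5} by δ(·,0) → {p3} and {p5}.
On input 1, block {p6,p8} splits into {p6} and {p8}.
The partition is now stable with 7 blocks: {p1,p7} | {p4,p9} | {p3} | {p6} | {p2} | {p5} | {p8}.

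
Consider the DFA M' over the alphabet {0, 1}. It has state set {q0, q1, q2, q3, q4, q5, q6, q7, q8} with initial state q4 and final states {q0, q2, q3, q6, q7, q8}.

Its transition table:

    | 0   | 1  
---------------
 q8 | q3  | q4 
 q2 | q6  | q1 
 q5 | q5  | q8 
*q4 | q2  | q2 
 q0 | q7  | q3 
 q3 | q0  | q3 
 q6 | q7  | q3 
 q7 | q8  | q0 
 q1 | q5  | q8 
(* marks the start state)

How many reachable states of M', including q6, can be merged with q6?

2

All states are reachable from the start state.
Start with accepting vs non-accepting: {q0,q2,q3,q6,q7,q8} | {q1,q4,q5}.
On input 1, block {q0,q2,q3,q6,q7,q8} splits into {q0,q3,q6,q7} and {q2,q8}.
Split {q0,q3,q6,q7} by δ(·,0) → {q0,q3,q6} and {q7}.
Refine {q0,q3,q6} on symbol 0: members go to different blocks, giving {q0,q6} and {q3}.
Split {q1,q4,q5} by δ(·,0) → {q1,q5} and {q4}.
On input 0, block {q2,q8} splits into {q2} and {q8}.
The partition is now stable with 7 blocks: {q0,q6} | {q1,q5} | {q2} | {q7} | {q3} | {q4} | {q8}.
The equivalence class containing q6 is {q0,q6}, of size 2.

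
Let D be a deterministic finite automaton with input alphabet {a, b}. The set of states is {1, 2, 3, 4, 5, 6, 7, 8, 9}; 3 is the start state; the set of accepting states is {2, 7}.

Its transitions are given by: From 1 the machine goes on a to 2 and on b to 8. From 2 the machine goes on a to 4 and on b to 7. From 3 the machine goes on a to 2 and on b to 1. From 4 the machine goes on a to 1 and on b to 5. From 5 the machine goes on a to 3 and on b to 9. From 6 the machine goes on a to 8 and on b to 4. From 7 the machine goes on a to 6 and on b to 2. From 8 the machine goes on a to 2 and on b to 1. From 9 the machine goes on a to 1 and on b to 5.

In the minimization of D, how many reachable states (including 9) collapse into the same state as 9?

Start with accepting vs non-accepting: {2,7} | {1,3,4,5,6,8,9}.
On input a, block {1,3,4,5,6,8,9} splits into {4,5,6,9} and {1,3,8}.
The partition is now stable with 3 blocks: {2,7} | {4,5,6,9} | {1,3,8}.
The equivalence class containing 9 is {4,5,6,9}, of size 4.

4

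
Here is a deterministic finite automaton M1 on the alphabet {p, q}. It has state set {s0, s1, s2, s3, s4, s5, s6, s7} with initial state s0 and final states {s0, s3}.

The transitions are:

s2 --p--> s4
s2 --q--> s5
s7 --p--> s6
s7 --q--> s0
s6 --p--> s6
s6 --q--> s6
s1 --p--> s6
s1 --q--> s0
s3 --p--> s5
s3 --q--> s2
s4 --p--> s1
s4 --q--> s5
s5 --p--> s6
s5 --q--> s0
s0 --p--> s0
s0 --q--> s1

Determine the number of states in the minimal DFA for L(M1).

Reachable states from the start: {s0,s1,s6}. Unreachable: {s2,s3,s4,s5,s7} — drop them.
P0 = {s0} | {s1,s6}.
On input q, block {s1,s6} splits into {s1} and {s6}.
Stable partition: {s0} | {s1} | {s6} — 3 equivalence classes.

3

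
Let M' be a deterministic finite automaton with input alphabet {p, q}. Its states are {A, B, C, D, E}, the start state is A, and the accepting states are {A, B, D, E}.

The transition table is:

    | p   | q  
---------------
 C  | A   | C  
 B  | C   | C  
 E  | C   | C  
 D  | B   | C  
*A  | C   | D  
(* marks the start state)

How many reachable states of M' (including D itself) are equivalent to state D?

States {E} cannot be reached from the start state, so discard them.
P0 = {A,B,D} | {C}.
Split {A,B,D} by δ(·,p) → {A,B} and {D}.
Split {A,B} by δ(·,q) → {A} and {B}.
The partition is now stable with 4 blocks: {A} | {C} | {D} | {B}.
State D belongs to the block {D}, which has 1 states.

1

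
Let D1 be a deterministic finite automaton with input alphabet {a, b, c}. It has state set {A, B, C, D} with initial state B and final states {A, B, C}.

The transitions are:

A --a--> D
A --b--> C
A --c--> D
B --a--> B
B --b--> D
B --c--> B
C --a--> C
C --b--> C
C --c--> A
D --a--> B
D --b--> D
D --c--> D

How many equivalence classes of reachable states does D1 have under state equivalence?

2

Reachable states from the start: {B,D}. Unreachable: {A,C} — drop them.
P0 = {B} | {D}.
Stable partition: {B} | {D} — 2 equivalence classes.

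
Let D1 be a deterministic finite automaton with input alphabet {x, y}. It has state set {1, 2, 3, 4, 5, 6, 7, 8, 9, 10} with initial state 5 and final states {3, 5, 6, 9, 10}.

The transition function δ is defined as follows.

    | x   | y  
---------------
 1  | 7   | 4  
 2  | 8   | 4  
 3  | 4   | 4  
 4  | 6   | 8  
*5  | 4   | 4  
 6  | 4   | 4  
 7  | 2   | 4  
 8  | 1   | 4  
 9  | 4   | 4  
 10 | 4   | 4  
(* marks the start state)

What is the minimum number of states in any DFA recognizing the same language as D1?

3

Reachable states from the start: {1,2,4,5,6,7,8}. Unreachable: {3,9,10} — drop them.
P0 = {5,6} | {1,2,4,7,8}.
Split {1,2,4,7,8} by δ(·,x) → {1,2,7,8} and {4}.
Stable partition: {5,6} | {1,2,7,8} | {4} — 3 equivalence classes.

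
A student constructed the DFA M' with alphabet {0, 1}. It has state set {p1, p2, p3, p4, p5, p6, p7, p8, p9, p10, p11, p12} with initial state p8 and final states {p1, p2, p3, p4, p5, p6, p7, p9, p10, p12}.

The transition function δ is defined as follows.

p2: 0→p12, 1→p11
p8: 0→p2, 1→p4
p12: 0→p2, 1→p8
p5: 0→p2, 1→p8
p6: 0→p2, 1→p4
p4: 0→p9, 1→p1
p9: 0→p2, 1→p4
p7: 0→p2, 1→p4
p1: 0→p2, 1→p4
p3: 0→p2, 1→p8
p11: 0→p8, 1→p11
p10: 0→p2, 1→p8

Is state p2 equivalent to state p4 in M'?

Reachable states from the start: {p1,p2,p4,p8,p9,p11,p12}. Unreachable: {p3,p5,p6,p7,p10} — drop them.
Initial partition by acceptance: {p1,p2,p4,p9,p12} | {p8,p11}.
On input 1, block {p1,p2,p4,p9,p12} splits into {p1,p4,p9} and {p2,p12}.
On input 0, block {p1,p4,p9} splits into {p1,p9} and {p4}.
Split {p8,p11} by δ(·,0) → {p8} and {p11}.
On input 1, block {p2,p12} splits into {p2} and {p12}.
No further refinement is possible. Final partition (6 blocks): {p1,p9} | {p8} | {p2} | {p4} | {p11} | {p12}.
p2 and p4 end up in different blocks, so they are distinguishable. For instance, the string '1' is accepted from only p4.

No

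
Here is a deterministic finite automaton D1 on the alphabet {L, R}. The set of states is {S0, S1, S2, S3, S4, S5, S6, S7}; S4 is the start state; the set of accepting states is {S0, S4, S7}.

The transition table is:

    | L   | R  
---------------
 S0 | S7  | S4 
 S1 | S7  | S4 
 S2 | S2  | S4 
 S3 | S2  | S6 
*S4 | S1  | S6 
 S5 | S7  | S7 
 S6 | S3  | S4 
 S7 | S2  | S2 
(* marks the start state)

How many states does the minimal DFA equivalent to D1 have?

States {S0,S5} cannot be reached from the start state, so discard them.
P0 = {S4,S7} | {S1,S2,S3,S6}.
Split {S1,S2,S3,S6} by δ(·,L) → {S2,S3,S6} and {S1}.
On input L, block {S4,S7} splits into {S4} and {S7}.
Refine {S2,S3,S6} on symbol R: members go to different blocks, giving {S2,S6} and {S3}.
Split {S2,S6} by δ(·,L) → {S2} and {S6}.
The partition is now stable with 6 blocks: {S4} | {S2} | {S1} | {S7} | {S3} | {S6}.

6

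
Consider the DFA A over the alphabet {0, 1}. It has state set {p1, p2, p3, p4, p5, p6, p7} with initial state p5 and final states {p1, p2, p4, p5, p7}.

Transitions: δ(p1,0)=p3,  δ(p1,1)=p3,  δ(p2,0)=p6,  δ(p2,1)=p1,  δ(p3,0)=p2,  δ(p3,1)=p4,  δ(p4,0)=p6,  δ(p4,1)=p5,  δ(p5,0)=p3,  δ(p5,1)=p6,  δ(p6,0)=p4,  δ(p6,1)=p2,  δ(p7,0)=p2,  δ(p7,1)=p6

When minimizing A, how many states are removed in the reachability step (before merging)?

No path from p5 leads to p7; the other 6 states are all reachable.

1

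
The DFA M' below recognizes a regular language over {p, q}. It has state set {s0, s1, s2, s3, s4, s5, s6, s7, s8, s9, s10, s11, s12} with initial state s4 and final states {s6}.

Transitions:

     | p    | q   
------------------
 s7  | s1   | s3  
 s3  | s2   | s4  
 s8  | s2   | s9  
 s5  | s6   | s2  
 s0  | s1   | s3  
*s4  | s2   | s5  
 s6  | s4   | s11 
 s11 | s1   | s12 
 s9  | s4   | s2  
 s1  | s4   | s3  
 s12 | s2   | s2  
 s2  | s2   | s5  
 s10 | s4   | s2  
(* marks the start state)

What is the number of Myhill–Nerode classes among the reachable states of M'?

States {s0,s7,s8,s9,s10} cannot be reached from the start state, so discard them.
Initial partition by acceptance: {s6} | {s1,s2,s3,s4,s5,s11,s12}.
Refine {s1,s2,s3,s4,s5,s11,s12} on symbol p: members go to different blocks, giving {s1,s2,s3,s4,s11,s12} and {s5}.
Split {s1,s2,s3,s4,s11,s12} by δ(·,q) → {s1,s3,s11,s12} and {s2,s4}.
Refine {s1,s3,s11,s12} on symbol p: members go to different blocks, giving {s1,s3,s12} and {s11}.
On input q, block {s1,s3,s12} splits into {s3,s12} and {s1}.
No further refinement is possible. Final partition (6 blocks): {s6} | {s3,s12} | {s5} | {s2,s4} | {s11} | {s1}.

6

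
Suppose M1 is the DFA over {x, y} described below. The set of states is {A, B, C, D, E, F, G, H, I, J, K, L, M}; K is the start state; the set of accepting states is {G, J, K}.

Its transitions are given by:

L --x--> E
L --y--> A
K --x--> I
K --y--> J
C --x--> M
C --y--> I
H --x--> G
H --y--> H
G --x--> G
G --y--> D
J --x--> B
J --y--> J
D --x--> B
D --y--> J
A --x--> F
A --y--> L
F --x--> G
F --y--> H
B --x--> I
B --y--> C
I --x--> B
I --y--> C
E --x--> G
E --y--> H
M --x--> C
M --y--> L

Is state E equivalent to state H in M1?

Yes

Every state is reachable, so we keep all 13.
Initial partition by acceptance: {G,J,K} | {A,B,C,D,E,F,H,I,L,M}.
Refine {G,J,K} on symbol x: members go to different blocks, giving {J,K} and {G}.
Refine {A,B,C,D,E,F,H,I,L,M} on symbol x: members go to different blocks, giving {A,B,C,D,I,L,M} and {E,F,H}.
On input x, block {A,B,C,D,I,L,M} splits into {B,C,D,I,M} and {A,L}.
Refine {B,C,D,I,M} on symbol y: members go to different blocks, giving {B,C,I} and {D} and {M}.
On input x, block {B,C,I} splits into {B,I} and {C}.
No further refinement is possible. Final partition (8 blocks): {J,K} | {B,I} | {G} | {E,F,H} | {A,L} | {D} | {M} | {C}.
E and H lie in the same block of the stable partition, so they are equivalent — no string distinguishes them.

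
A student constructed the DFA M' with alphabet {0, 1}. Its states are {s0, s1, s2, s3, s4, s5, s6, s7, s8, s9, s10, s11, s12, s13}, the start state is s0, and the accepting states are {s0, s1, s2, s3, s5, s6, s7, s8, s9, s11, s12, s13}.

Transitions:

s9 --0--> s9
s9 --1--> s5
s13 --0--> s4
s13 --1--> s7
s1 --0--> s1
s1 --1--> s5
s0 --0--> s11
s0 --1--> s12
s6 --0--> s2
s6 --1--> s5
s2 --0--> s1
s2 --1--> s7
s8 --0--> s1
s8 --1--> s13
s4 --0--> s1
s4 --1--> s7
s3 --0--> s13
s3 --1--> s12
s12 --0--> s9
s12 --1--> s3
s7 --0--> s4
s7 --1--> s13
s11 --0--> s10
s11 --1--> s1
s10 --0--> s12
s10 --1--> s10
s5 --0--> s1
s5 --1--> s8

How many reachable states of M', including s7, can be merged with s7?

2

First remove the unreachable states {s2,s6}; 12 states remain.
P0 = {s0,s1,s3,s5,s7,s8,s9,s11,s12,s13} | {s4,s10}.
On input 0, block {s0,s1,s3,s5,s7,s8,s9,s11,s12,s13} splits into {s0,s1,s3,s5,s8,s9,s12} and {s7,s11,s13}.
On input 0, block {s0,s1,s3,s5,s8,s9,s12} splits into {s1,s5,s8,s9,s12} and {s0,s3}.
Split {s1,s5,s8,s9,s12} by δ(·,1) → {s1,s5,s9} and {s8} and {s12}.
Split {s1,s5,s9} by δ(·,1) → {s1,s9} and {s5}.
Split {s4,s10} by δ(·,0) → {s4} and {s10}.
On input 0, block {s7,s11,s13} splits into {s7,s13} and {s11}.
Refine {s0,s3} on symbol 0: members go to different blocks, giving {s0} and {s3}.
No further refinement is possible. Final partition (10 blocks): {s1,s9} | {s4} | {s7,s13} | {s0} | {s8} | {s12} | {s5} | {s10} | {s11} | {s3}.
State s7 belongs to the block {s7,s13}, which has 2 states.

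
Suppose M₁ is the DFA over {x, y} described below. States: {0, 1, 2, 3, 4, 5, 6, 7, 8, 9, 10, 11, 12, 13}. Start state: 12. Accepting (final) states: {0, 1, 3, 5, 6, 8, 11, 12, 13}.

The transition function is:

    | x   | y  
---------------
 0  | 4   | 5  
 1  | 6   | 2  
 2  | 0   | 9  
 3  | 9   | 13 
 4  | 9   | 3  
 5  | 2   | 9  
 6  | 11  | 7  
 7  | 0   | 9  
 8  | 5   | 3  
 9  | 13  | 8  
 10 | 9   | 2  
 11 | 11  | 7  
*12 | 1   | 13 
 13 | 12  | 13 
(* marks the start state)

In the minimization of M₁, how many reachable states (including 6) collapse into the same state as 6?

First remove the unreachable states {10}; 13 states remain.
Start with accepting vs non-accepting: {0,1,3,5,6,8,11,12,13} | {2,4,7,9}.
On input x, block {0,1,3,5,6,8,11,12,13} splits into {1,6,8,11,12,13} and {0,3,5}.
Split {1,6,8,11,12,13} by δ(·,x) → {1,6,11,12,13} and {8}.
On input y, block {1,6,11,12,13} splits into {1,6,11} and {12,13}.
On input x, block {2,4,7,9} splits into {2,7} and {4} and {9}.
Refine {0,3,5} on symbol x: members go to different blocks, giving {0} and {3} and {5}.
Split {12,13} by δ(·,x) → {12} and {13}.
Stable partition: {1,6,11} | {2,7} | {0} | {8} | {12} | {4} | {9} | {3} | {5} | {13} — 10 equivalence classes.
State 6 belongs to the block {1,6,11}, which has 3 states.

3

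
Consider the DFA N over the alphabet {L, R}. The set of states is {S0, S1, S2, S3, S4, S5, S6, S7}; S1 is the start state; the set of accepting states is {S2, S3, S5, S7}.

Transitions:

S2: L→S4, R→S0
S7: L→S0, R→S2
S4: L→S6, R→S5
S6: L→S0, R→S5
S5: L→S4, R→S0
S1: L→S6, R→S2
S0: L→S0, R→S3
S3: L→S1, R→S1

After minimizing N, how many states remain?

2

First remove the unreachable states {S7}; 7 states remain.
Initial partition by acceptance: {S2,S3,S5} | {S0,S1,S4,S6}.
Stable partition: {S2,S3,S5} | {S0,S1,S4,S6} — 2 equivalence classes.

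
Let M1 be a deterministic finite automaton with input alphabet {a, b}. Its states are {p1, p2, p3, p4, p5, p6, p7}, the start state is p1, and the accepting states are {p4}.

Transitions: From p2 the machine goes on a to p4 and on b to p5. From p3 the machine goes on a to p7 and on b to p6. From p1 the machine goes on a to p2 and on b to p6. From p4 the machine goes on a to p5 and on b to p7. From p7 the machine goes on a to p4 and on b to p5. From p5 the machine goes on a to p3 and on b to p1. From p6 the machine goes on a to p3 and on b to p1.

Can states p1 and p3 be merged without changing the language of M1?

Yes

Every state is reachable, so we keep all 7.
Start with accepting vs non-accepting: {p4} | {p1,p2,p3,p5,p6,p7}.
On input a, block {p1,p2,p3,p5,p6,p7} splits into {p1,p3,p5,p6} and {p2,p7}.
Split {p1,p3,p5,p6} by δ(·,a) → {p1,p3} and {p5,p6}.
The partition is now stable with 4 blocks: {p4} | {p1,p3} | {p2,p7} | {p5,p6}.
p1 and p3 lie in the same block of the stable partition, so they are equivalent — no string distinguishes them.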